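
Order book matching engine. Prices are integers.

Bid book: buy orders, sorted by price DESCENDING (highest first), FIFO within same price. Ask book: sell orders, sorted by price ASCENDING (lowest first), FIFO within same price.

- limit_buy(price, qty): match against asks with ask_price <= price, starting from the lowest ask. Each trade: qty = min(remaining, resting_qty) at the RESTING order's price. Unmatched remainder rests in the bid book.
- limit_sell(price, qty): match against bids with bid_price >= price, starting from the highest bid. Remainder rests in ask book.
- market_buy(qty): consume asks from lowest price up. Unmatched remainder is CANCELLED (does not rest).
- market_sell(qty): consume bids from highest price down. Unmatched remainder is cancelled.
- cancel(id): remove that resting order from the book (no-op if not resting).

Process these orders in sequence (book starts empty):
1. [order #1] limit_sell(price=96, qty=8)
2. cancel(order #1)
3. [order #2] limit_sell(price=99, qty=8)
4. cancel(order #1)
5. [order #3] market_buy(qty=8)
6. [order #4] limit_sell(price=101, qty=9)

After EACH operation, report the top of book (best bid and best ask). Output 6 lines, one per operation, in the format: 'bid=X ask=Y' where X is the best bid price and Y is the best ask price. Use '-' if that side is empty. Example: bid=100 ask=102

Answer: bid=- ask=96
bid=- ask=-
bid=- ask=99
bid=- ask=99
bid=- ask=-
bid=- ask=101

Derivation:
After op 1 [order #1] limit_sell(price=96, qty=8): fills=none; bids=[-] asks=[#1:8@96]
After op 2 cancel(order #1): fills=none; bids=[-] asks=[-]
After op 3 [order #2] limit_sell(price=99, qty=8): fills=none; bids=[-] asks=[#2:8@99]
After op 4 cancel(order #1): fills=none; bids=[-] asks=[#2:8@99]
After op 5 [order #3] market_buy(qty=8): fills=#3x#2:8@99; bids=[-] asks=[-]
After op 6 [order #4] limit_sell(price=101, qty=9): fills=none; bids=[-] asks=[#4:9@101]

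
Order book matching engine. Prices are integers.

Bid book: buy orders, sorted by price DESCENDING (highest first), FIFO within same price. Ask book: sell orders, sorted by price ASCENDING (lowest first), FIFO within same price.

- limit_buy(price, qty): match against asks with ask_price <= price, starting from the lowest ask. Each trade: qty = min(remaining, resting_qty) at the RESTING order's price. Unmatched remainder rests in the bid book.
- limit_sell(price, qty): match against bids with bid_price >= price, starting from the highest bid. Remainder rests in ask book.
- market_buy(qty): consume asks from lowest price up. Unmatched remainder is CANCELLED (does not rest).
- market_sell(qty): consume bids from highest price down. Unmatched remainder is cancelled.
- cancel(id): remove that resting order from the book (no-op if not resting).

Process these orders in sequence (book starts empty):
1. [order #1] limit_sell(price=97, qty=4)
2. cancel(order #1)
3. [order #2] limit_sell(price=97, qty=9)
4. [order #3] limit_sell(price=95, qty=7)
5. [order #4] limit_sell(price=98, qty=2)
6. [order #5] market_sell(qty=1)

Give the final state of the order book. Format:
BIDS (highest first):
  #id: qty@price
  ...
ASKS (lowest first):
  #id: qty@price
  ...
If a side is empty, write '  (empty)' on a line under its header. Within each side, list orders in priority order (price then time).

Answer: BIDS (highest first):
  (empty)
ASKS (lowest first):
  #3: 7@95
  #2: 9@97
  #4: 2@98

Derivation:
After op 1 [order #1] limit_sell(price=97, qty=4): fills=none; bids=[-] asks=[#1:4@97]
After op 2 cancel(order #1): fills=none; bids=[-] asks=[-]
After op 3 [order #2] limit_sell(price=97, qty=9): fills=none; bids=[-] asks=[#2:9@97]
After op 4 [order #3] limit_sell(price=95, qty=7): fills=none; bids=[-] asks=[#3:7@95 #2:9@97]
After op 5 [order #4] limit_sell(price=98, qty=2): fills=none; bids=[-] asks=[#3:7@95 #2:9@97 #4:2@98]
After op 6 [order #5] market_sell(qty=1): fills=none; bids=[-] asks=[#3:7@95 #2:9@97 #4:2@98]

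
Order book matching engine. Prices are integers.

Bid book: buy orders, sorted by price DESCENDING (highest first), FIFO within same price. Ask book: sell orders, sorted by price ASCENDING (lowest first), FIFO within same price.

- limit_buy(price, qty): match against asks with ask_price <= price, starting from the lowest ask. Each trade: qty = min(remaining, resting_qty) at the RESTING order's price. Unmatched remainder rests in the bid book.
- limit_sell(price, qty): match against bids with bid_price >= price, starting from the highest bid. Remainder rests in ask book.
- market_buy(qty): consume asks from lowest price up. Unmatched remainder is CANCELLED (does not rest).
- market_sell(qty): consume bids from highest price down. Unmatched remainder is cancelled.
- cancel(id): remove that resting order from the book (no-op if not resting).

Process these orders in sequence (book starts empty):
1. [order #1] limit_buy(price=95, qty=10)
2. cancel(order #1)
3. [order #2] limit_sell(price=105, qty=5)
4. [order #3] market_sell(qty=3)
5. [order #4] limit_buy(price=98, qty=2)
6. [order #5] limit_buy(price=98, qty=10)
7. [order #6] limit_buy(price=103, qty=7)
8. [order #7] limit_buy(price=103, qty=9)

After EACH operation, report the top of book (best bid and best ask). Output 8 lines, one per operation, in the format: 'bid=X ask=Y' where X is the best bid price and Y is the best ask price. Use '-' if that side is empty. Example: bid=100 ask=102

After op 1 [order #1] limit_buy(price=95, qty=10): fills=none; bids=[#1:10@95] asks=[-]
After op 2 cancel(order #1): fills=none; bids=[-] asks=[-]
After op 3 [order #2] limit_sell(price=105, qty=5): fills=none; bids=[-] asks=[#2:5@105]
After op 4 [order #3] market_sell(qty=3): fills=none; bids=[-] asks=[#2:5@105]
After op 5 [order #4] limit_buy(price=98, qty=2): fills=none; bids=[#4:2@98] asks=[#2:5@105]
After op 6 [order #5] limit_buy(price=98, qty=10): fills=none; bids=[#4:2@98 #5:10@98] asks=[#2:5@105]
After op 7 [order #6] limit_buy(price=103, qty=7): fills=none; bids=[#6:7@103 #4:2@98 #5:10@98] asks=[#2:5@105]
After op 8 [order #7] limit_buy(price=103, qty=9): fills=none; bids=[#6:7@103 #7:9@103 #4:2@98 #5:10@98] asks=[#2:5@105]

Answer: bid=95 ask=-
bid=- ask=-
bid=- ask=105
bid=- ask=105
bid=98 ask=105
bid=98 ask=105
bid=103 ask=105
bid=103 ask=105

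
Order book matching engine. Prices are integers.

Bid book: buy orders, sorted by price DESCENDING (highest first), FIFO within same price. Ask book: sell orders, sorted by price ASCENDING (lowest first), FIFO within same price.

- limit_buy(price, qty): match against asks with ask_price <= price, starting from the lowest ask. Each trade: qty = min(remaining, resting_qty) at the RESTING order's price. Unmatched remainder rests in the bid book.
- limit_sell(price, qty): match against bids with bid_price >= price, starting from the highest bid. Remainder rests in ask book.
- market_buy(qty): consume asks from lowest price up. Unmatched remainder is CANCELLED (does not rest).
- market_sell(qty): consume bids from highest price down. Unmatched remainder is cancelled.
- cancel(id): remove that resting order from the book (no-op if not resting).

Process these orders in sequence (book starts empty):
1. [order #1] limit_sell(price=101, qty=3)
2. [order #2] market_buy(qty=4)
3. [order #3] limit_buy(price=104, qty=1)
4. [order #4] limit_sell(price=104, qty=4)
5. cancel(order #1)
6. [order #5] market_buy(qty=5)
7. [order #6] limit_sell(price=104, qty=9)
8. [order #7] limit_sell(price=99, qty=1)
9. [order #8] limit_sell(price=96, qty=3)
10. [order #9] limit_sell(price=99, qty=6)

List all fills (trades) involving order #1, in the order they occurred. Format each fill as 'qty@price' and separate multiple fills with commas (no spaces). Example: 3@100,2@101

After op 1 [order #1] limit_sell(price=101, qty=3): fills=none; bids=[-] asks=[#1:3@101]
After op 2 [order #2] market_buy(qty=4): fills=#2x#1:3@101; bids=[-] asks=[-]
After op 3 [order #3] limit_buy(price=104, qty=1): fills=none; bids=[#3:1@104] asks=[-]
After op 4 [order #4] limit_sell(price=104, qty=4): fills=#3x#4:1@104; bids=[-] asks=[#4:3@104]
After op 5 cancel(order #1): fills=none; bids=[-] asks=[#4:3@104]
After op 6 [order #5] market_buy(qty=5): fills=#5x#4:3@104; bids=[-] asks=[-]
After op 7 [order #6] limit_sell(price=104, qty=9): fills=none; bids=[-] asks=[#6:9@104]
After op 8 [order #7] limit_sell(price=99, qty=1): fills=none; bids=[-] asks=[#7:1@99 #6:9@104]
After op 9 [order #8] limit_sell(price=96, qty=3): fills=none; bids=[-] asks=[#8:3@96 #7:1@99 #6:9@104]
After op 10 [order #9] limit_sell(price=99, qty=6): fills=none; bids=[-] asks=[#8:3@96 #7:1@99 #9:6@99 #6:9@104]

Answer: 3@101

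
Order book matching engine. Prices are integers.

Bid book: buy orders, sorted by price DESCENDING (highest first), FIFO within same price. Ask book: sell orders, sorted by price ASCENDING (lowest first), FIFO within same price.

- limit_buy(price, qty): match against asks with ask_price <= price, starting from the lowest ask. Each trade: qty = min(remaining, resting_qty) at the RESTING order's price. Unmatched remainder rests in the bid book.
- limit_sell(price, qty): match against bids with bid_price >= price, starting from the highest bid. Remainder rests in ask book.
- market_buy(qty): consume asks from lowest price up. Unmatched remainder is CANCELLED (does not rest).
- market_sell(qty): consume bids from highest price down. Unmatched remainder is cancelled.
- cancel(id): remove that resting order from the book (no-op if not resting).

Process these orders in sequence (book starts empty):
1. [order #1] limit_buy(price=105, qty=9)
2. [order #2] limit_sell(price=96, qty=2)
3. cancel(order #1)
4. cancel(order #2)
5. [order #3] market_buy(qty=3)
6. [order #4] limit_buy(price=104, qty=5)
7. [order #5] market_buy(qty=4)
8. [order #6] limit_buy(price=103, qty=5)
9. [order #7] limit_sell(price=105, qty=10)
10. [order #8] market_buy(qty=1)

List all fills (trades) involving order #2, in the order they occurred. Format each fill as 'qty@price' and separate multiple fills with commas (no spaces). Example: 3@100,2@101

Answer: 2@105

Derivation:
After op 1 [order #1] limit_buy(price=105, qty=9): fills=none; bids=[#1:9@105] asks=[-]
After op 2 [order #2] limit_sell(price=96, qty=2): fills=#1x#2:2@105; bids=[#1:7@105] asks=[-]
After op 3 cancel(order #1): fills=none; bids=[-] asks=[-]
After op 4 cancel(order #2): fills=none; bids=[-] asks=[-]
After op 5 [order #3] market_buy(qty=3): fills=none; bids=[-] asks=[-]
After op 6 [order #4] limit_buy(price=104, qty=5): fills=none; bids=[#4:5@104] asks=[-]
After op 7 [order #5] market_buy(qty=4): fills=none; bids=[#4:5@104] asks=[-]
After op 8 [order #6] limit_buy(price=103, qty=5): fills=none; bids=[#4:5@104 #6:5@103] asks=[-]
After op 9 [order #7] limit_sell(price=105, qty=10): fills=none; bids=[#4:5@104 #6:5@103] asks=[#7:10@105]
After op 10 [order #8] market_buy(qty=1): fills=#8x#7:1@105; bids=[#4:5@104 #6:5@103] asks=[#7:9@105]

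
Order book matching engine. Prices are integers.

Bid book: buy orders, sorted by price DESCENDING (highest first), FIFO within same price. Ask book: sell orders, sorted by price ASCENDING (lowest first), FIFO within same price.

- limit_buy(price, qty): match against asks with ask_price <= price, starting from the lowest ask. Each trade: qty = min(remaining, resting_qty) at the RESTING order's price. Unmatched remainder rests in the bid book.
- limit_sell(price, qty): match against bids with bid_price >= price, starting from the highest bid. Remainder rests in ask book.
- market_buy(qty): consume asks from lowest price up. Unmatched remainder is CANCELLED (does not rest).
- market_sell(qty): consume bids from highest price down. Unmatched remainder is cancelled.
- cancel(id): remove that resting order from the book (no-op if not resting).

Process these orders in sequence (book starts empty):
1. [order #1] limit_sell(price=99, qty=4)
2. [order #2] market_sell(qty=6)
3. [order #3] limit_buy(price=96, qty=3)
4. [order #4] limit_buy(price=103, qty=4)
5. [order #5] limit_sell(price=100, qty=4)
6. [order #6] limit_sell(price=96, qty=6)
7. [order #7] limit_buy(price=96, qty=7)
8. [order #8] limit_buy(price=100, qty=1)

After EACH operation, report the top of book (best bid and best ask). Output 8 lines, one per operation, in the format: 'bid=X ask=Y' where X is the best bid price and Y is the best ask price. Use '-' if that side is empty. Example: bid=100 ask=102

Answer: bid=- ask=99
bid=- ask=99
bid=96 ask=99
bid=96 ask=-
bid=96 ask=100
bid=- ask=96
bid=96 ask=100
bid=96 ask=100

Derivation:
After op 1 [order #1] limit_sell(price=99, qty=4): fills=none; bids=[-] asks=[#1:4@99]
After op 2 [order #2] market_sell(qty=6): fills=none; bids=[-] asks=[#1:4@99]
After op 3 [order #3] limit_buy(price=96, qty=3): fills=none; bids=[#3:3@96] asks=[#1:4@99]
After op 4 [order #4] limit_buy(price=103, qty=4): fills=#4x#1:4@99; bids=[#3:3@96] asks=[-]
After op 5 [order #5] limit_sell(price=100, qty=4): fills=none; bids=[#3:3@96] asks=[#5:4@100]
After op 6 [order #6] limit_sell(price=96, qty=6): fills=#3x#6:3@96; bids=[-] asks=[#6:3@96 #5:4@100]
After op 7 [order #7] limit_buy(price=96, qty=7): fills=#7x#6:3@96; bids=[#7:4@96] asks=[#5:4@100]
After op 8 [order #8] limit_buy(price=100, qty=1): fills=#8x#5:1@100; bids=[#7:4@96] asks=[#5:3@100]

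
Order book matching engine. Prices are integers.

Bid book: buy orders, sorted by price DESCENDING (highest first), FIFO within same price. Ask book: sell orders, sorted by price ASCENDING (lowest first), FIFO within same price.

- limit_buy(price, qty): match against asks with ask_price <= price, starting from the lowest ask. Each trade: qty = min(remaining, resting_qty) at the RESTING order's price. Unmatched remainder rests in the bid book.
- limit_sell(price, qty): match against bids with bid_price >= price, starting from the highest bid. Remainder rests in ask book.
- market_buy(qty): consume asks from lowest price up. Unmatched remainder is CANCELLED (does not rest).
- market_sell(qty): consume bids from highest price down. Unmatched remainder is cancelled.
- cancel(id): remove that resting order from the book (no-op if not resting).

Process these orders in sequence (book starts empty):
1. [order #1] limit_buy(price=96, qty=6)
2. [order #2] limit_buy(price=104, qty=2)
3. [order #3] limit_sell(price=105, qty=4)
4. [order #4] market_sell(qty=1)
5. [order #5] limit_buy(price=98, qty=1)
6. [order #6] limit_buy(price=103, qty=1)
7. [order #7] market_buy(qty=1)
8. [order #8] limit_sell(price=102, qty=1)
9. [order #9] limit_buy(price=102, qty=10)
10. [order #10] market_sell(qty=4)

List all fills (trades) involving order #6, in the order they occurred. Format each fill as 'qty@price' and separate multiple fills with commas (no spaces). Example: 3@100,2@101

Answer: 1@103

Derivation:
After op 1 [order #1] limit_buy(price=96, qty=6): fills=none; bids=[#1:6@96] asks=[-]
After op 2 [order #2] limit_buy(price=104, qty=2): fills=none; bids=[#2:2@104 #1:6@96] asks=[-]
After op 3 [order #3] limit_sell(price=105, qty=4): fills=none; bids=[#2:2@104 #1:6@96] asks=[#3:4@105]
After op 4 [order #4] market_sell(qty=1): fills=#2x#4:1@104; bids=[#2:1@104 #1:6@96] asks=[#3:4@105]
After op 5 [order #5] limit_buy(price=98, qty=1): fills=none; bids=[#2:1@104 #5:1@98 #1:6@96] asks=[#3:4@105]
After op 6 [order #6] limit_buy(price=103, qty=1): fills=none; bids=[#2:1@104 #6:1@103 #5:1@98 #1:6@96] asks=[#3:4@105]
After op 7 [order #7] market_buy(qty=1): fills=#7x#3:1@105; bids=[#2:1@104 #6:1@103 #5:1@98 #1:6@96] asks=[#3:3@105]
After op 8 [order #8] limit_sell(price=102, qty=1): fills=#2x#8:1@104; bids=[#6:1@103 #5:1@98 #1:6@96] asks=[#3:3@105]
After op 9 [order #9] limit_buy(price=102, qty=10): fills=none; bids=[#6:1@103 #9:10@102 #5:1@98 #1:6@96] asks=[#3:3@105]
After op 10 [order #10] market_sell(qty=4): fills=#6x#10:1@103 #9x#10:3@102; bids=[#9:7@102 #5:1@98 #1:6@96] asks=[#3:3@105]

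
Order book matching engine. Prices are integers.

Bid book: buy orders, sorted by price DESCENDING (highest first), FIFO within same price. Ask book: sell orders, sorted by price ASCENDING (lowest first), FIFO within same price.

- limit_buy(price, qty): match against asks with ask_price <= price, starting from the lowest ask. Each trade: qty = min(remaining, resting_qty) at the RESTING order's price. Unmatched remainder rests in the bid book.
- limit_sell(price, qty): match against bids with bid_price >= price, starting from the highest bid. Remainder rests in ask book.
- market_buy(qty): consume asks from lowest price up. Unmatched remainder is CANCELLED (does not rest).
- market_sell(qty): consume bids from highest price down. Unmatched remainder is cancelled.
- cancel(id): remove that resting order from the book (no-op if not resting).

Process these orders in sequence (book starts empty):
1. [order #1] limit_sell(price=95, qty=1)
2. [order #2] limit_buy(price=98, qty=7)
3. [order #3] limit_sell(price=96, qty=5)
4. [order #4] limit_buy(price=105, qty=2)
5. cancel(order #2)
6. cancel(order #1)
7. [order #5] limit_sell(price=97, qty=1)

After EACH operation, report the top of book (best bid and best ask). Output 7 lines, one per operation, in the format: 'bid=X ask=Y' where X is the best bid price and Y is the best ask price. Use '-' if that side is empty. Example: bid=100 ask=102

Answer: bid=- ask=95
bid=98 ask=-
bid=98 ask=-
bid=105 ask=-
bid=105 ask=-
bid=105 ask=-
bid=105 ask=-

Derivation:
After op 1 [order #1] limit_sell(price=95, qty=1): fills=none; bids=[-] asks=[#1:1@95]
After op 2 [order #2] limit_buy(price=98, qty=7): fills=#2x#1:1@95; bids=[#2:6@98] asks=[-]
After op 3 [order #3] limit_sell(price=96, qty=5): fills=#2x#3:5@98; bids=[#2:1@98] asks=[-]
After op 4 [order #4] limit_buy(price=105, qty=2): fills=none; bids=[#4:2@105 #2:1@98] asks=[-]
After op 5 cancel(order #2): fills=none; bids=[#4:2@105] asks=[-]
After op 6 cancel(order #1): fills=none; bids=[#4:2@105] asks=[-]
After op 7 [order #5] limit_sell(price=97, qty=1): fills=#4x#5:1@105; bids=[#4:1@105] asks=[-]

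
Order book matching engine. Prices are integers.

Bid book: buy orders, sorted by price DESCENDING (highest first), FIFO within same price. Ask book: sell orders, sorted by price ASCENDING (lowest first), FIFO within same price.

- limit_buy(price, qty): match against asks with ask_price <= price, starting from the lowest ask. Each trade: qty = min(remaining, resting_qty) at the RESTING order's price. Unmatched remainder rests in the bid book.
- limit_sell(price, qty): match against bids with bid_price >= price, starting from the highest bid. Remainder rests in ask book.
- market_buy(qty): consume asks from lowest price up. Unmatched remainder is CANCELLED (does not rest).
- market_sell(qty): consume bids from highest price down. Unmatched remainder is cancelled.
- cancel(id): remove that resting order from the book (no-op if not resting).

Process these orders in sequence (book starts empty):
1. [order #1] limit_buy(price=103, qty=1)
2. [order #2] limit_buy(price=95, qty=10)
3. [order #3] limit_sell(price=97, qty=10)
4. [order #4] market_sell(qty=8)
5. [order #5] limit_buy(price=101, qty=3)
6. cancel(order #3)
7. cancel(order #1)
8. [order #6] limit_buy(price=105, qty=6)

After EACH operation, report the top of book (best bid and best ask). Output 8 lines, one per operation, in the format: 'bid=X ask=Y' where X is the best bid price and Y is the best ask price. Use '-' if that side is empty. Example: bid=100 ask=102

Answer: bid=103 ask=-
bid=103 ask=-
bid=95 ask=97
bid=95 ask=97
bid=95 ask=97
bid=95 ask=-
bid=95 ask=-
bid=105 ask=-

Derivation:
After op 1 [order #1] limit_buy(price=103, qty=1): fills=none; bids=[#1:1@103] asks=[-]
After op 2 [order #2] limit_buy(price=95, qty=10): fills=none; bids=[#1:1@103 #2:10@95] asks=[-]
After op 3 [order #3] limit_sell(price=97, qty=10): fills=#1x#3:1@103; bids=[#2:10@95] asks=[#3:9@97]
After op 4 [order #4] market_sell(qty=8): fills=#2x#4:8@95; bids=[#2:2@95] asks=[#3:9@97]
After op 5 [order #5] limit_buy(price=101, qty=3): fills=#5x#3:3@97; bids=[#2:2@95] asks=[#3:6@97]
After op 6 cancel(order #3): fills=none; bids=[#2:2@95] asks=[-]
After op 7 cancel(order #1): fills=none; bids=[#2:2@95] asks=[-]
After op 8 [order #6] limit_buy(price=105, qty=6): fills=none; bids=[#6:6@105 #2:2@95] asks=[-]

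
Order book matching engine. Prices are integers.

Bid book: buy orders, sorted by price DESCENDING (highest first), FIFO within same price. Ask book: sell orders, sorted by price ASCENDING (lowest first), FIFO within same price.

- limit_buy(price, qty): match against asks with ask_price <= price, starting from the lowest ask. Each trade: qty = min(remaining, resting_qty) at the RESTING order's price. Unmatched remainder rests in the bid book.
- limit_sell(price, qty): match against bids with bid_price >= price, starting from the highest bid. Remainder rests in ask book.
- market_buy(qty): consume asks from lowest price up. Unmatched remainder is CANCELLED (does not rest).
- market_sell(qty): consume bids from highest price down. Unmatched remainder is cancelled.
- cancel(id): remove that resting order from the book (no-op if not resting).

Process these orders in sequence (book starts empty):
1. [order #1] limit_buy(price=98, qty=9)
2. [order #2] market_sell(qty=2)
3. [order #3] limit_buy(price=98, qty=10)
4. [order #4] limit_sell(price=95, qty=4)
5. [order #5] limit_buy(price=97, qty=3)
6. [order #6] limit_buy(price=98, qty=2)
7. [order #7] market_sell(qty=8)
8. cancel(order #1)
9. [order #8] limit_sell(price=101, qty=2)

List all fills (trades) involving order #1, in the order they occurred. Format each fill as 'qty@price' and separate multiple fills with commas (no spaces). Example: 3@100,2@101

After op 1 [order #1] limit_buy(price=98, qty=9): fills=none; bids=[#1:9@98] asks=[-]
After op 2 [order #2] market_sell(qty=2): fills=#1x#2:2@98; bids=[#1:7@98] asks=[-]
After op 3 [order #3] limit_buy(price=98, qty=10): fills=none; bids=[#1:7@98 #3:10@98] asks=[-]
After op 4 [order #4] limit_sell(price=95, qty=4): fills=#1x#4:4@98; bids=[#1:3@98 #3:10@98] asks=[-]
After op 5 [order #5] limit_buy(price=97, qty=3): fills=none; bids=[#1:3@98 #3:10@98 #5:3@97] asks=[-]
After op 6 [order #6] limit_buy(price=98, qty=2): fills=none; bids=[#1:3@98 #3:10@98 #6:2@98 #5:3@97] asks=[-]
After op 7 [order #7] market_sell(qty=8): fills=#1x#7:3@98 #3x#7:5@98; bids=[#3:5@98 #6:2@98 #5:3@97] asks=[-]
After op 8 cancel(order #1): fills=none; bids=[#3:5@98 #6:2@98 #5:3@97] asks=[-]
After op 9 [order #8] limit_sell(price=101, qty=2): fills=none; bids=[#3:5@98 #6:2@98 #5:3@97] asks=[#8:2@101]

Answer: 2@98,4@98,3@98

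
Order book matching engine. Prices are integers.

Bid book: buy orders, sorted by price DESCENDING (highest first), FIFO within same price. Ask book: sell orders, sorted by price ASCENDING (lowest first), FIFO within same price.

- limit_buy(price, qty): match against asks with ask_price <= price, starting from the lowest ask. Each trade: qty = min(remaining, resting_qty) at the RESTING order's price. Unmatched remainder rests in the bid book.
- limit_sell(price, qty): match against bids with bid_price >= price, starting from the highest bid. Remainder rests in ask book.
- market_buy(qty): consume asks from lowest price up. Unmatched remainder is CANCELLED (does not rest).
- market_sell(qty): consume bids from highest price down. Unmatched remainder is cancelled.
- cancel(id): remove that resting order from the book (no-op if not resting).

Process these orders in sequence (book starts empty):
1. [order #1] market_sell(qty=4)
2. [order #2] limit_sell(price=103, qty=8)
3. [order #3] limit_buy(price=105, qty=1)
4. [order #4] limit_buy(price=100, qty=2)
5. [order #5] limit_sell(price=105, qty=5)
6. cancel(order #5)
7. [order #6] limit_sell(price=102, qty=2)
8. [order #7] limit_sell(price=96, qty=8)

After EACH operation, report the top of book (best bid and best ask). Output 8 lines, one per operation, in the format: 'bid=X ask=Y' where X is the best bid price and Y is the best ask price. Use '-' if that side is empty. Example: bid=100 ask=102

After op 1 [order #1] market_sell(qty=4): fills=none; bids=[-] asks=[-]
After op 2 [order #2] limit_sell(price=103, qty=8): fills=none; bids=[-] asks=[#2:8@103]
After op 3 [order #3] limit_buy(price=105, qty=1): fills=#3x#2:1@103; bids=[-] asks=[#2:7@103]
After op 4 [order #4] limit_buy(price=100, qty=2): fills=none; bids=[#4:2@100] asks=[#2:7@103]
After op 5 [order #5] limit_sell(price=105, qty=5): fills=none; bids=[#4:2@100] asks=[#2:7@103 #5:5@105]
After op 6 cancel(order #5): fills=none; bids=[#4:2@100] asks=[#2:7@103]
After op 7 [order #6] limit_sell(price=102, qty=2): fills=none; bids=[#4:2@100] asks=[#6:2@102 #2:7@103]
After op 8 [order #7] limit_sell(price=96, qty=8): fills=#4x#7:2@100; bids=[-] asks=[#7:6@96 #6:2@102 #2:7@103]

Answer: bid=- ask=-
bid=- ask=103
bid=- ask=103
bid=100 ask=103
bid=100 ask=103
bid=100 ask=103
bid=100 ask=102
bid=- ask=96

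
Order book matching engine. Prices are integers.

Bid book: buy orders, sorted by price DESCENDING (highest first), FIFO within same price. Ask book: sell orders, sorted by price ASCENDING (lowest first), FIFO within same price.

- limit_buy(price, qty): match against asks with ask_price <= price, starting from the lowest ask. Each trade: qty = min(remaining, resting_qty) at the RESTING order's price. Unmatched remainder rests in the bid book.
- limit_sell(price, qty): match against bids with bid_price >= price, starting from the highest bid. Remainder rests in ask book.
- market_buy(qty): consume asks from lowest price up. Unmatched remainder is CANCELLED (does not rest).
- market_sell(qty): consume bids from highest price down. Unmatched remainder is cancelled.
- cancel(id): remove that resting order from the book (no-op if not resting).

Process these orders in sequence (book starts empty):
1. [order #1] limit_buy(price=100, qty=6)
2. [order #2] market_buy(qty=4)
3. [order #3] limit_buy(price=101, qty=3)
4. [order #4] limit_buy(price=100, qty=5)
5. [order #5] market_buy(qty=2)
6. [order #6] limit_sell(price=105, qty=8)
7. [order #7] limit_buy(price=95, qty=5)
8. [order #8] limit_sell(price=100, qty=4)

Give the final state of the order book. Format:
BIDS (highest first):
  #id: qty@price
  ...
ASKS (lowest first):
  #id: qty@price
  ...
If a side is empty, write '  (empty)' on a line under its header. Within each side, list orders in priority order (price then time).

After op 1 [order #1] limit_buy(price=100, qty=6): fills=none; bids=[#1:6@100] asks=[-]
After op 2 [order #2] market_buy(qty=4): fills=none; bids=[#1:6@100] asks=[-]
After op 3 [order #3] limit_buy(price=101, qty=3): fills=none; bids=[#3:3@101 #1:6@100] asks=[-]
After op 4 [order #4] limit_buy(price=100, qty=5): fills=none; bids=[#3:3@101 #1:6@100 #4:5@100] asks=[-]
After op 5 [order #5] market_buy(qty=2): fills=none; bids=[#3:3@101 #1:6@100 #4:5@100] asks=[-]
After op 6 [order #6] limit_sell(price=105, qty=8): fills=none; bids=[#3:3@101 #1:6@100 #4:5@100] asks=[#6:8@105]
After op 7 [order #7] limit_buy(price=95, qty=5): fills=none; bids=[#3:3@101 #1:6@100 #4:5@100 #7:5@95] asks=[#6:8@105]
After op 8 [order #8] limit_sell(price=100, qty=4): fills=#3x#8:3@101 #1x#8:1@100; bids=[#1:5@100 #4:5@100 #7:5@95] asks=[#6:8@105]

Answer: BIDS (highest first):
  #1: 5@100
  #4: 5@100
  #7: 5@95
ASKS (lowest first):
  #6: 8@105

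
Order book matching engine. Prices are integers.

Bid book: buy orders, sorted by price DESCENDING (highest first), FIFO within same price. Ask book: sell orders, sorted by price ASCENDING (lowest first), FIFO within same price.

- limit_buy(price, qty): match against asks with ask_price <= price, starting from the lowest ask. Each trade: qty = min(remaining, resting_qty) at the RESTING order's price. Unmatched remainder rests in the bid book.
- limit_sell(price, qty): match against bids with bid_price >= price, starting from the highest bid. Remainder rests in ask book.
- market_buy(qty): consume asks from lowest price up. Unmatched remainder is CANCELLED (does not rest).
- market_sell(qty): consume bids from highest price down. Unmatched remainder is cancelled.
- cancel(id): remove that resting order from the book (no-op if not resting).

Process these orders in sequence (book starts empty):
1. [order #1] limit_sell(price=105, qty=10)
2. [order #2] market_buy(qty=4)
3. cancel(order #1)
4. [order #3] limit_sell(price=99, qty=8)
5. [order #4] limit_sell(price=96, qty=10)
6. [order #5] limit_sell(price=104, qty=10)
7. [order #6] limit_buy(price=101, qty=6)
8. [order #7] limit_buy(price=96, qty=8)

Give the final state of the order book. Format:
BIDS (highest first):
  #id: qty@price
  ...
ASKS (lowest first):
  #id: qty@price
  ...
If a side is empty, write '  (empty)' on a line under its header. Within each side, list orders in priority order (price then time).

Answer: BIDS (highest first):
  #7: 4@96
ASKS (lowest first):
  #3: 8@99
  #5: 10@104

Derivation:
After op 1 [order #1] limit_sell(price=105, qty=10): fills=none; bids=[-] asks=[#1:10@105]
After op 2 [order #2] market_buy(qty=4): fills=#2x#1:4@105; bids=[-] asks=[#1:6@105]
After op 3 cancel(order #1): fills=none; bids=[-] asks=[-]
After op 4 [order #3] limit_sell(price=99, qty=8): fills=none; bids=[-] asks=[#3:8@99]
After op 5 [order #4] limit_sell(price=96, qty=10): fills=none; bids=[-] asks=[#4:10@96 #3:8@99]
After op 6 [order #5] limit_sell(price=104, qty=10): fills=none; bids=[-] asks=[#4:10@96 #3:8@99 #5:10@104]
After op 7 [order #6] limit_buy(price=101, qty=6): fills=#6x#4:6@96; bids=[-] asks=[#4:4@96 #3:8@99 #5:10@104]
After op 8 [order #7] limit_buy(price=96, qty=8): fills=#7x#4:4@96; bids=[#7:4@96] asks=[#3:8@99 #5:10@104]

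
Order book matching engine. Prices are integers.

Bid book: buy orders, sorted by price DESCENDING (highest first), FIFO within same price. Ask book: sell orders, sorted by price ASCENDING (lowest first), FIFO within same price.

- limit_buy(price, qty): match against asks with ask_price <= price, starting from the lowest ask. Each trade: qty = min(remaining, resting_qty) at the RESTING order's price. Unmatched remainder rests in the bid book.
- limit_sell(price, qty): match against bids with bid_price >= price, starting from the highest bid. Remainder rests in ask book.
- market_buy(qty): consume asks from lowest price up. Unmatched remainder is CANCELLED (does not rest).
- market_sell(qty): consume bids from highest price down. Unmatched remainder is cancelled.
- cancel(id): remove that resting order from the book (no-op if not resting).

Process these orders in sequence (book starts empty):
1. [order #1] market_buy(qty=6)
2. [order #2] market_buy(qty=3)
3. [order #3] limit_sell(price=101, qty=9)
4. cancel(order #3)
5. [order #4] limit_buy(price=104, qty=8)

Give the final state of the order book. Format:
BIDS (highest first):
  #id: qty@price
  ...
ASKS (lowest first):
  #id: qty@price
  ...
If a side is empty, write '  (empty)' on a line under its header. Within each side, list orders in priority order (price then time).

Answer: BIDS (highest first):
  #4: 8@104
ASKS (lowest first):
  (empty)

Derivation:
After op 1 [order #1] market_buy(qty=6): fills=none; bids=[-] asks=[-]
After op 2 [order #2] market_buy(qty=3): fills=none; bids=[-] asks=[-]
After op 3 [order #3] limit_sell(price=101, qty=9): fills=none; bids=[-] asks=[#3:9@101]
After op 4 cancel(order #3): fills=none; bids=[-] asks=[-]
After op 5 [order #4] limit_buy(price=104, qty=8): fills=none; bids=[#4:8@104] asks=[-]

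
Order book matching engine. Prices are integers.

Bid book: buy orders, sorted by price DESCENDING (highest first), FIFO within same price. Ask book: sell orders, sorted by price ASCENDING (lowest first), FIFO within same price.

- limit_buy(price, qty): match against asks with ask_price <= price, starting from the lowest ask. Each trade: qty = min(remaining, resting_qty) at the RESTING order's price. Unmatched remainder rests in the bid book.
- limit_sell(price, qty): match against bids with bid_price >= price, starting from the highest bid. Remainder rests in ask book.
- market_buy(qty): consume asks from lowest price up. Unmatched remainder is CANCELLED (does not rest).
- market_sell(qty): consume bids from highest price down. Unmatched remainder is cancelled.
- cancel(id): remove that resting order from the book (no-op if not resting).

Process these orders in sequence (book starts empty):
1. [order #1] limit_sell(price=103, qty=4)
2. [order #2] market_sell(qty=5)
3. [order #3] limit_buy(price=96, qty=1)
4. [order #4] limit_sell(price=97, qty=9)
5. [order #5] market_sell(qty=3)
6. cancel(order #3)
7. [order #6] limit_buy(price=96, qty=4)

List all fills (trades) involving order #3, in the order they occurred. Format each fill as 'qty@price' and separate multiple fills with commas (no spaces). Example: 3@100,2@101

Answer: 1@96

Derivation:
After op 1 [order #1] limit_sell(price=103, qty=4): fills=none; bids=[-] asks=[#1:4@103]
After op 2 [order #2] market_sell(qty=5): fills=none; bids=[-] asks=[#1:4@103]
After op 3 [order #3] limit_buy(price=96, qty=1): fills=none; bids=[#3:1@96] asks=[#1:4@103]
After op 4 [order #4] limit_sell(price=97, qty=9): fills=none; bids=[#3:1@96] asks=[#4:9@97 #1:4@103]
After op 5 [order #5] market_sell(qty=3): fills=#3x#5:1@96; bids=[-] asks=[#4:9@97 #1:4@103]
After op 6 cancel(order #3): fills=none; bids=[-] asks=[#4:9@97 #1:4@103]
After op 7 [order #6] limit_buy(price=96, qty=4): fills=none; bids=[#6:4@96] asks=[#4:9@97 #1:4@103]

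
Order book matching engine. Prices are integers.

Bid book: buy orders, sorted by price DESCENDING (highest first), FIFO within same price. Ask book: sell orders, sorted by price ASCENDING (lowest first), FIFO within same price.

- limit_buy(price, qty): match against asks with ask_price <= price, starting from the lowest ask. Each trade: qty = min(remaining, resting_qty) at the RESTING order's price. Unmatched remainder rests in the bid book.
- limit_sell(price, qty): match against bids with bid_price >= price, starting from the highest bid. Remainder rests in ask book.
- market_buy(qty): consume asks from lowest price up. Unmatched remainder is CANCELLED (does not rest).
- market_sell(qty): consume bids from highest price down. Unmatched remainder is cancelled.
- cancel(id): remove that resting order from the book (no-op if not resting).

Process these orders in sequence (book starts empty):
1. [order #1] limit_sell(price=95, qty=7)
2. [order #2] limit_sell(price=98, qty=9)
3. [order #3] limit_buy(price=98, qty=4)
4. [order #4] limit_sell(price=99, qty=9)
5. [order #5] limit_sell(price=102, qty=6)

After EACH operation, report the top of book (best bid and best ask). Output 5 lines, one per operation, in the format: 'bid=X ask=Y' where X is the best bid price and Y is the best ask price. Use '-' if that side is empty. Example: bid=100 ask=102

After op 1 [order #1] limit_sell(price=95, qty=7): fills=none; bids=[-] asks=[#1:7@95]
After op 2 [order #2] limit_sell(price=98, qty=9): fills=none; bids=[-] asks=[#1:7@95 #2:9@98]
After op 3 [order #3] limit_buy(price=98, qty=4): fills=#3x#1:4@95; bids=[-] asks=[#1:3@95 #2:9@98]
After op 4 [order #4] limit_sell(price=99, qty=9): fills=none; bids=[-] asks=[#1:3@95 #2:9@98 #4:9@99]
After op 5 [order #5] limit_sell(price=102, qty=6): fills=none; bids=[-] asks=[#1:3@95 #2:9@98 #4:9@99 #5:6@102]

Answer: bid=- ask=95
bid=- ask=95
bid=- ask=95
bid=- ask=95
bid=- ask=95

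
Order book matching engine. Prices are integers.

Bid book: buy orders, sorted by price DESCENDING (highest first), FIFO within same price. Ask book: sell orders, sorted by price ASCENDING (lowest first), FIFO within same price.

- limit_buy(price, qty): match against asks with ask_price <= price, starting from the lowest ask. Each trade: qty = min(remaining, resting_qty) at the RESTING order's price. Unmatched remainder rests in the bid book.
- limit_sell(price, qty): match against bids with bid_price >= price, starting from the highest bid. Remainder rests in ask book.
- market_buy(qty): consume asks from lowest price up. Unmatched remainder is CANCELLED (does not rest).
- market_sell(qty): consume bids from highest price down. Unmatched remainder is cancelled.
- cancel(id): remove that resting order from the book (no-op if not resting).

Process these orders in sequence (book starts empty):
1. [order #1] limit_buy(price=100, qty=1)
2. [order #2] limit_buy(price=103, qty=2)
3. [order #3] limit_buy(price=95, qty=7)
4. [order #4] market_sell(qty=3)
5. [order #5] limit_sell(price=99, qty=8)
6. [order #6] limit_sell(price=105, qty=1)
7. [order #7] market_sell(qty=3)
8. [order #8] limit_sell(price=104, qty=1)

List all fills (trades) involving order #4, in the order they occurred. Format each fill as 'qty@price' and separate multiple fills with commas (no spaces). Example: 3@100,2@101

After op 1 [order #1] limit_buy(price=100, qty=1): fills=none; bids=[#1:1@100] asks=[-]
After op 2 [order #2] limit_buy(price=103, qty=2): fills=none; bids=[#2:2@103 #1:1@100] asks=[-]
After op 3 [order #3] limit_buy(price=95, qty=7): fills=none; bids=[#2:2@103 #1:1@100 #3:7@95] asks=[-]
After op 4 [order #4] market_sell(qty=3): fills=#2x#4:2@103 #1x#4:1@100; bids=[#3:7@95] asks=[-]
After op 5 [order #5] limit_sell(price=99, qty=8): fills=none; bids=[#3:7@95] asks=[#5:8@99]
After op 6 [order #6] limit_sell(price=105, qty=1): fills=none; bids=[#3:7@95] asks=[#5:8@99 #6:1@105]
After op 7 [order #7] market_sell(qty=3): fills=#3x#7:3@95; bids=[#3:4@95] asks=[#5:8@99 #6:1@105]
After op 8 [order #8] limit_sell(price=104, qty=1): fills=none; bids=[#3:4@95] asks=[#5:8@99 #8:1@104 #6:1@105]

Answer: 2@103,1@100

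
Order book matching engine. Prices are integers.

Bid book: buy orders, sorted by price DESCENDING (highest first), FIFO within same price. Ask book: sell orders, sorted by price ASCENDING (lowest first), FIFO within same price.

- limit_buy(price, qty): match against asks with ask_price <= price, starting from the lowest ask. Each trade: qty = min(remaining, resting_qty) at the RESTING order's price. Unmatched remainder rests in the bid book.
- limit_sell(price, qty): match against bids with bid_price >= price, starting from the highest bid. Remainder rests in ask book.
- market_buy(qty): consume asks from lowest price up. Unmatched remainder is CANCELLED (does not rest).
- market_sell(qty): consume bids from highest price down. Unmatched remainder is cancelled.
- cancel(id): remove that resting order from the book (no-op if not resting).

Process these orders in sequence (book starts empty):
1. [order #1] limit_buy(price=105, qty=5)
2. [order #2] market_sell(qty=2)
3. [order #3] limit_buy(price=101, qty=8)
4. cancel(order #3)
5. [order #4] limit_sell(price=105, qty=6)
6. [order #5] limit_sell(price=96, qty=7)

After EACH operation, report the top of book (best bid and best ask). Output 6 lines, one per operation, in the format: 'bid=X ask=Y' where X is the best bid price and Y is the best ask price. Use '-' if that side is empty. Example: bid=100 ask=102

After op 1 [order #1] limit_buy(price=105, qty=5): fills=none; bids=[#1:5@105] asks=[-]
After op 2 [order #2] market_sell(qty=2): fills=#1x#2:2@105; bids=[#1:3@105] asks=[-]
After op 3 [order #3] limit_buy(price=101, qty=8): fills=none; bids=[#1:3@105 #3:8@101] asks=[-]
After op 4 cancel(order #3): fills=none; bids=[#1:3@105] asks=[-]
After op 5 [order #4] limit_sell(price=105, qty=6): fills=#1x#4:3@105; bids=[-] asks=[#4:3@105]
After op 6 [order #5] limit_sell(price=96, qty=7): fills=none; bids=[-] asks=[#5:7@96 #4:3@105]

Answer: bid=105 ask=-
bid=105 ask=-
bid=105 ask=-
bid=105 ask=-
bid=- ask=105
bid=- ask=96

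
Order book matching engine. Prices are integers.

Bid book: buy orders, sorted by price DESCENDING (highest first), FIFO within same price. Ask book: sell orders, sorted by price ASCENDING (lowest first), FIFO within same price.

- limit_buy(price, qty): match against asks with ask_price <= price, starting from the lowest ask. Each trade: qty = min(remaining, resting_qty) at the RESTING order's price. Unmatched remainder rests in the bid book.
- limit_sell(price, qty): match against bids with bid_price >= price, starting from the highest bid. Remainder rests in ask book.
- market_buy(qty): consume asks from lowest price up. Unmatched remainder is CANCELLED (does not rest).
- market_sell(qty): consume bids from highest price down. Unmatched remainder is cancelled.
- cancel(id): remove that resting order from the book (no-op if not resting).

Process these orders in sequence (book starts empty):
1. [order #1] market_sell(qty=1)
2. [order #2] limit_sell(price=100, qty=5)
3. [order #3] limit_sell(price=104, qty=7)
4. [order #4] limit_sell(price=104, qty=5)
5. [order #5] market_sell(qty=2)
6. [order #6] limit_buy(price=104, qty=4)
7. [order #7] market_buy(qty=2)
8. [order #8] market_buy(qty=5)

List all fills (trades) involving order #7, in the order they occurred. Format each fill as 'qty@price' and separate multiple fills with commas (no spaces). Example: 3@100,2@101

After op 1 [order #1] market_sell(qty=1): fills=none; bids=[-] asks=[-]
After op 2 [order #2] limit_sell(price=100, qty=5): fills=none; bids=[-] asks=[#2:5@100]
After op 3 [order #3] limit_sell(price=104, qty=7): fills=none; bids=[-] asks=[#2:5@100 #3:7@104]
After op 4 [order #4] limit_sell(price=104, qty=5): fills=none; bids=[-] asks=[#2:5@100 #3:7@104 #4:5@104]
After op 5 [order #5] market_sell(qty=2): fills=none; bids=[-] asks=[#2:5@100 #3:7@104 #4:5@104]
After op 6 [order #6] limit_buy(price=104, qty=4): fills=#6x#2:4@100; bids=[-] asks=[#2:1@100 #3:7@104 #4:5@104]
After op 7 [order #7] market_buy(qty=2): fills=#7x#2:1@100 #7x#3:1@104; bids=[-] asks=[#3:6@104 #4:5@104]
After op 8 [order #8] market_buy(qty=5): fills=#8x#3:5@104; bids=[-] asks=[#3:1@104 #4:5@104]

Answer: 1@100,1@104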